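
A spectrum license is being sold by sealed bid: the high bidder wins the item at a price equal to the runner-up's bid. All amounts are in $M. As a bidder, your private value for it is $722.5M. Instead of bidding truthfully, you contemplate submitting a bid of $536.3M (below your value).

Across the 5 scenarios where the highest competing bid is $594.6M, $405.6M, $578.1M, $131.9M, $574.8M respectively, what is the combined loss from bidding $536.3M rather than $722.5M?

$420M

The deviation costs you only when the competing bid falls strictly between $536.3M and $722.5M; elsewhere both bids give the same outcome.
$594.6M: truthful payoff $127.9M, deviation payoff $0M → loss $127.9M.
$405.6M: outcomes coincide → loss $0M.
$578.1M: truthful payoff $144.4M, deviation payoff $0M → loss $144.4M.
$131.9M: outcomes coincide → loss $0M.
$574.8M: truthful payoff $147.7M, deviation payoff $0M → loss $147.7M.
Total loss = $127.9M + $144.4M + $147.7M = $420M.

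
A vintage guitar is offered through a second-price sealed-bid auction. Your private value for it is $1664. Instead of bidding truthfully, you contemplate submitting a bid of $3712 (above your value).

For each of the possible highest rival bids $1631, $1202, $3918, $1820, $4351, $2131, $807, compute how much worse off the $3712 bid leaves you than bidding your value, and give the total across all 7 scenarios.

The deviation costs you only when the competing bid falls strictly between $1664 and $3712; elsewhere both bids give the same outcome.
$1631: outcomes coincide → loss $0.
$1202: outcomes coincide → loss $0.
$3918: outcomes coincide → loss $0.
$1820: truthful payoff $0, deviation payoff −$156 → loss $156.
$4351: outcomes coincide → loss $0.
$2131: truthful payoff $0, deviation payoff −$467 → loss $467.
$807: outcomes coincide → loss $0.
Total loss = $156 + $467 = $623.

$623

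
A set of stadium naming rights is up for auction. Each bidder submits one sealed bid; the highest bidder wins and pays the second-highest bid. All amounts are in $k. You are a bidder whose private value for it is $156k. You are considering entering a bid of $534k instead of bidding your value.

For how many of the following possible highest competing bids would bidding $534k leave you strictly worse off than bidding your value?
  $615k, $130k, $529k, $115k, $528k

2

The deviation hurts exactly when the highest competing bid lies strictly between $156k and $534k — overbidding then wins at a price above your value.
$615k: above both → same outcome either way.
$130k: below both → same outcome either way.
$529k: inside the interval → strictly worse (loss $373k).
$115k: below both → same outcome either way.
$528k: inside the interval → strictly worse (loss $372k).
Count: 2.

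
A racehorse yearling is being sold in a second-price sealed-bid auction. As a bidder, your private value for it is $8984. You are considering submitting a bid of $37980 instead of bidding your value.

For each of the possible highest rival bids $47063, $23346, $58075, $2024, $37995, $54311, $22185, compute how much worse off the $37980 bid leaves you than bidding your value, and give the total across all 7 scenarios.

$27563

The deviation costs you only when the competing bid falls strictly between $8984 and $37980; elsewhere both bids give the same outcome.
$47063: outcomes coincide → loss $0.
$23346: truthful payoff $0, deviation payoff −$14362 → loss $14362.
$58075: outcomes coincide → loss $0.
$2024: outcomes coincide → loss $0.
$37995: outcomes coincide → loss $0.
$54311: outcomes coincide → loss $0.
$22185: truthful payoff $0, deviation payoff −$13201 → loss $13201.
Total loss = $14362 + $13201 = $27563.
Truthful bidding weakly dominates here: raising your bid can only win items priced above your value, and lowering it can only forfeit items priced below.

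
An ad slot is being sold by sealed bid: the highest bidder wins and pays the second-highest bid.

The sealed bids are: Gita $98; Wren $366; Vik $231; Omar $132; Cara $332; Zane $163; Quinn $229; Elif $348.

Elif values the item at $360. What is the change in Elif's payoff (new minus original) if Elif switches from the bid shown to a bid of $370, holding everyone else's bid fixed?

The highest bid among the other bidders is $366; Elif's bid doesn't change that.
Original bid $348: Elif is not highest (top rival bid is $366); payoff $0.
Alternative bid $370: Elif is highest, pays the top rival bid $366; payoff $360 − $366 = −$6.
Change in payoff = −$6 − ($0) = −$6.

−$6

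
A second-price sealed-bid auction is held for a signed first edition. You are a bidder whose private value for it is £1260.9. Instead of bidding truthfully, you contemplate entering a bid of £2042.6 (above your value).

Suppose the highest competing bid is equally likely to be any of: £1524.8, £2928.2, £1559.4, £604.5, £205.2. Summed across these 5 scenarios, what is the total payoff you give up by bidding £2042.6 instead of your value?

£562.4

The deviation costs you only when the competing bid falls strictly between £1260.9 and £2042.6; elsewhere both bids give the same outcome.
£1524.8: truthful payoff £0, deviation payoff −£263.9 → loss £263.9.
£2928.2: outcomes coincide → loss £0.
£1559.4: truthful payoff £0, deviation payoff −£298.5 → loss £298.5.
£604.5: outcomes coincide → loss £0.
£205.2: outcomes coincide → loss £0.
Total loss = £263.9 + £298.5 = £562.4.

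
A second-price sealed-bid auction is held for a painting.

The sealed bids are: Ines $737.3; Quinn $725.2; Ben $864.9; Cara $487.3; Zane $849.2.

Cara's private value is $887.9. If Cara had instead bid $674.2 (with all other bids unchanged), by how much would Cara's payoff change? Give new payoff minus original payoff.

The highest bid among the other bidders is $864.9; Cara's bid doesn't change that.
Original bid $487.3: Cara is not highest (top rival bid is $864.9); payoff $0.
Alternative bid $674.2: Cara is not highest (top rival bid is $864.9); payoff $0.
Change in payoff = $0 − ($0) = $0.

$0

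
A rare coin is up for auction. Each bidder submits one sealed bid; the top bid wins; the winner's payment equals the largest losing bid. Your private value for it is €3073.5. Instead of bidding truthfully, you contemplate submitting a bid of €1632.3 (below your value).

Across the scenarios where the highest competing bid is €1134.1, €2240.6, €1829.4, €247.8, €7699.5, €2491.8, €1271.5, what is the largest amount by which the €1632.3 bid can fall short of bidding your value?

€1244.1

€1134.1: same outcome either way → loss €0.
€2240.6: truthful gives €832.9, deviation gives €0 → loss €832.9.
€1829.4: truthful gives €1244.1, deviation gives €0 → loss €1244.1.
€247.8: same outcome either way → loss €0.
€7699.5: same outcome either way → loss €0.
€2491.8: truthful gives €581.7, deviation gives €0 → loss €581.7.
€1271.5: same outcome either way → loss €0.
Maximum loss: €1244.1.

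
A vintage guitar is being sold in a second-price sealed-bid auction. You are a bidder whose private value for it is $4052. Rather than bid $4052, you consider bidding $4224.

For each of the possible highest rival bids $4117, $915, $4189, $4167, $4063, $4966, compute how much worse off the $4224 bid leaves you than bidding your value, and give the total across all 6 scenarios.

$328

The deviation costs you only when the competing bid falls strictly between $4052 and $4224; elsewhere both bids give the same outcome.
$4117: truthful payoff $0, deviation payoff −$65 → loss $65.
$915: outcomes coincide → loss $0.
$4189: truthful payoff $0, deviation payoff −$137 → loss $137.
$4167: truthful payoff $0, deviation payoff −$115 → loss $115.
$4063: truthful payoff $0, deviation payoff −$11 → loss $11.
$4966: outcomes coincide → loss $0.
Total loss = $65 + $137 + $115 + $11 = $328.
In a second-price auction your bid sets only whether you win, not what you pay, so bidding your true value is weakly dominant.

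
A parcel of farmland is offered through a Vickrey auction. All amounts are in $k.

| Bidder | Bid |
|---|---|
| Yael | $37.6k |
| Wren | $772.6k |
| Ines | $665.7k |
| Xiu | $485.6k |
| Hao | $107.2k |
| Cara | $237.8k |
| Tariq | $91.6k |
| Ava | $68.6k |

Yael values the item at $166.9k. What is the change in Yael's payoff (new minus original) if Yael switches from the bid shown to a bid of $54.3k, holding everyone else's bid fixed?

The highest bid among the other bidders is $772.6k; Yael's bid doesn't change that.
Original bid $37.6k: Yael is not highest (top rival bid is $772.6k); payoff $0k.
Alternative bid $54.3k: Yael is not highest (top rival bid is $772.6k); payoff $0k.
Change in payoff = $0k − ($0k) = $0k.

$0k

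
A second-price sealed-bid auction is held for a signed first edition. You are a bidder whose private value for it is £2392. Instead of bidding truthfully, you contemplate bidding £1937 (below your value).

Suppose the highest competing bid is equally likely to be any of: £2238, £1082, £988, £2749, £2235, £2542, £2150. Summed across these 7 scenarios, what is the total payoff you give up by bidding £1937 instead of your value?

£553

The deviation costs you only when the competing bid falls strictly between £1937 and £2392; elsewhere both bids give the same outcome.
£2238: truthful payoff £154, deviation payoff £0 → loss £154.
£1082: outcomes coincide → loss £0.
£988: outcomes coincide → loss £0.
£2749: outcomes coincide → loss £0.
£2235: truthful payoff £157, deviation payoff £0 → loss £157.
£2542: outcomes coincide → loss £0.
£2150: truthful payoff £242, deviation payoff £0 → loss £242.
Total loss = £154 + £157 + £242 = £553.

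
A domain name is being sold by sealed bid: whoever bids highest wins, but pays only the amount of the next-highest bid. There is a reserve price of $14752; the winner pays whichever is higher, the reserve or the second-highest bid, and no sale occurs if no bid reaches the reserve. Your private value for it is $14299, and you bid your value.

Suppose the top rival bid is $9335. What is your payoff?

$0

Your bid $14299 is the highest bid but falls below the reserve $14752, so the item goes unsold. Payoff $0.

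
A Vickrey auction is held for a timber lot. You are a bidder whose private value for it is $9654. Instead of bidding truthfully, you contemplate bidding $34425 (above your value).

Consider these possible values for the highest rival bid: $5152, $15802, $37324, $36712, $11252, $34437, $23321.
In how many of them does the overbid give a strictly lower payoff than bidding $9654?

3

The deviation hurts exactly when the highest competing bid lies strictly between $9654 and $34425 — overbidding then wins at a price above your value.
$5152: below both → same outcome either way.
$15802: inside the interval → strictly worse (loss $6148).
$37324: above both → same outcome either way.
$36712: above both → same outcome either way.
$11252: inside the interval → strictly worse (loss $1598).
$34437: above both → same outcome either way.
$23321: inside the interval → strictly worse (loss $13667).
Count: 3.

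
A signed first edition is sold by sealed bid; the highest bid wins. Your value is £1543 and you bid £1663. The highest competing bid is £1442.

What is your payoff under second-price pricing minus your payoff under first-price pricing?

You have the highest bid, so you win under either rule.
Second-price: pay £1442 → payoff £101.
First-price: pay your own bid £1663 → payoff −£120.
Difference = £101 − (−£120) = £221.

£221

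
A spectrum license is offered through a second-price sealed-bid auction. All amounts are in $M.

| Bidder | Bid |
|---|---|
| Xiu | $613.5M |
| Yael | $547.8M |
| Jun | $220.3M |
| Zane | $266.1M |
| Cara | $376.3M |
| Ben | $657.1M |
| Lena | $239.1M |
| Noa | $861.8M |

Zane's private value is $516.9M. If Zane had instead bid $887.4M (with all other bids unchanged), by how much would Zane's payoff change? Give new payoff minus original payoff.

−$344.9M

The highest bid among the other bidders is $861.8M; Zane's bid doesn't change that.
Original bid $266.1M: Zane is not highest (top rival bid is $861.8M); payoff $0M.
Alternative bid $887.4M: Zane is highest, pays the top rival bid $861.8M; payoff $516.9M − $861.8M = −$344.9M.
Change in payoff = −$344.9M − ($0M) = −$344.9M.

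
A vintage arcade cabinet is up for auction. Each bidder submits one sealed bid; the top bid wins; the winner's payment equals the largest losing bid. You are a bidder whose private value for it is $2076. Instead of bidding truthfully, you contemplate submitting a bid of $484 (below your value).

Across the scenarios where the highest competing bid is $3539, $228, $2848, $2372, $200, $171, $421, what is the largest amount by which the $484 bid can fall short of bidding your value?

$3539: same outcome either way → loss $0.
$228: same outcome either way → loss $0.
$2848: same outcome either way → loss $0.
$2372: same outcome either way → loss $0.
$200: same outcome either way → loss $0.
$171: same outcome either way → loss $0.
$421: same outcome either way → loss $0.
Maximum loss: $0.

$0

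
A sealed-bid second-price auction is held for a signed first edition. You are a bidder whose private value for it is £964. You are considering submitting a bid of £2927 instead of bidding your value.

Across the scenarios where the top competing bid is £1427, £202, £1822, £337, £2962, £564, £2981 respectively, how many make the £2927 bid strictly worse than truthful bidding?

The deviation hurts exactly when the highest competing bid lies strictly between £964 and £2927 — overbidding then wins at a price above your value.
£1427: inside the interval → strictly worse (loss £463).
£202: below both → same outcome either way.
£1822: inside the interval → strictly worse (loss £858).
£337: below both → same outcome either way.
£2962: above both → same outcome either way.
£564: below both → same outcome either way.
£2981: above both → same outcome either way.
Count: 2.

2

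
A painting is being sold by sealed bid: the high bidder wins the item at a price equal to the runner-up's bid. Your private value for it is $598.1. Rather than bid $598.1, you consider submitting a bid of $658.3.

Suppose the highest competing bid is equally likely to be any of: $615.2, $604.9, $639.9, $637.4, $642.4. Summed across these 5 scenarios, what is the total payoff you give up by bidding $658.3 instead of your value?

$149.3

The deviation costs you only when the competing bid falls strictly between $598.1 and $658.3; elsewhere both bids give the same outcome.
$615.2: truthful payoff $0, deviation payoff −$17.1 → loss $17.1.
$604.9: truthful payoff $0, deviation payoff −$6.8 → loss $6.8.
$639.9: truthful payoff $0, deviation payoff −$41.8 → loss $41.8.
$637.4: truthful payoff $0, deviation payoff −$39.3 → loss $39.3.
$642.4: truthful payoff $0, deviation payoff −$44.3 → loss $44.3.
Total loss = $17.1 + $6.8 + $41.8 + $39.3 + $44.3 = $149.3.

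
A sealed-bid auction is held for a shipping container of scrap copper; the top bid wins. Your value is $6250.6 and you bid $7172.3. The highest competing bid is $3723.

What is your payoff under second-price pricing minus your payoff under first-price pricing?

$3449.3

You have the highest bid, so you win under either rule.
Second-price: pay $3723 → payoff $2527.6.
First-price: pay your own bid $7172.3 → payoff −$921.7.
Difference = $2527.6 − (−$921.7) = $3449.3.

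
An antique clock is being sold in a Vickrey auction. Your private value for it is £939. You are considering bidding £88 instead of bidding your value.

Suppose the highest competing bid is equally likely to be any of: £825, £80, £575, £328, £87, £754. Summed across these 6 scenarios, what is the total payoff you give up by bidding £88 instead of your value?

The deviation costs you only when the competing bid falls strictly between £88 and £939; elsewhere both bids give the same outcome.
£825: truthful payoff £114, deviation payoff £0 → loss £114.
£80: outcomes coincide → loss £0.
£575: truthful payoff £364, deviation payoff £0 → loss £364.
£328: truthful payoff £611, deviation payoff £0 → loss £611.
£87: outcomes coincide → loss £0.
£754: truthful payoff £185, deviation payoff £0 → loss £185.
Total loss = £114 + £364 + £611 + £185 = £1274.
In a second-price auction your bid sets only whether you win, not what you pay, so bidding your true value is weakly dominant.

£1274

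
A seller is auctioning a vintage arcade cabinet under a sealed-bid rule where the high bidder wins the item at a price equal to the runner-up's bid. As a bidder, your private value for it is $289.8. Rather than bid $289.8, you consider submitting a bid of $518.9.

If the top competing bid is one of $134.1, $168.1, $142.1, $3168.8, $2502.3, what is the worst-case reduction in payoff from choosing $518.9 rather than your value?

$0

$134.1: same outcome either way → loss $0.
$168.1: same outcome either way → loss $0.
$142.1: same outcome either way → loss $0.
$3168.8: same outcome either way → loss $0.
$2502.3: same outcome either way → loss $0.
Maximum loss: $0.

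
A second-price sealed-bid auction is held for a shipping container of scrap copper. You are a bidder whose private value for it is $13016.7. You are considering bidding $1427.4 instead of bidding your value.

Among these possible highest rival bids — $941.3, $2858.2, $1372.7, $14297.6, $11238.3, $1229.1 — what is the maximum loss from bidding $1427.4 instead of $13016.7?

$941.3: same outcome either way → loss $0.
$2858.2: truthful gives $10158.5, deviation gives $0 → loss $10158.5.
$1372.7: same outcome either way → loss $0.
$14297.6: same outcome either way → loss $0.
$11238.3: truthful gives $1778.4, deviation gives $0 → loss $1778.4.
$1229.1: same outcome either way → loss $0.
Maximum loss: $10158.5.

$10158.5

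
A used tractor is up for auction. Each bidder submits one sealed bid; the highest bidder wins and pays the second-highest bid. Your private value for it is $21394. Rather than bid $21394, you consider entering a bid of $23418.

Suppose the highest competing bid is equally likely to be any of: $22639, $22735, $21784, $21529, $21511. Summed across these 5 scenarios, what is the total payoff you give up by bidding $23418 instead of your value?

$3228

The deviation costs you only when the competing bid falls strictly between $21394 and $23418; elsewhere both bids give the same outcome.
$22639: truthful payoff $0, deviation payoff −$1245 → loss $1245.
$22735: truthful payoff $0, deviation payoff −$1341 → loss $1341.
$21784: truthful payoff $0, deviation payoff −$390 → loss $390.
$21529: truthful payoff $0, deviation payoff −$135 → loss $135.
$21511: truthful payoff $0, deviation payoff −$117 → loss $117.
Total loss = $1245 + $1341 + $390 + $135 + $117 = $3228.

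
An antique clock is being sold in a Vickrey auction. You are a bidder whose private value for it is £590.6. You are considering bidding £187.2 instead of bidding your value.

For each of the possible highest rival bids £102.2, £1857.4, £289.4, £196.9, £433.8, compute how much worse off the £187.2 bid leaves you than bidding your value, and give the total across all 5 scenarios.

£851.7

The deviation costs you only when the competing bid falls strictly between £187.2 and £590.6; elsewhere both bids give the same outcome.
£102.2: outcomes coincide → loss £0.
£1857.4: outcomes coincide → loss £0.
£289.4: truthful payoff £301.2, deviation payoff £0 → loss £301.2.
£196.9: truthful payoff £393.7, deviation payoff £0 → loss £393.7.
£433.8: truthful payoff £156.8, deviation payoff £0 → loss £156.8.
Total loss = £301.2 + £393.7 + £156.8 = £851.7.
Because the price is fixed by the runner-up's bid, deviating from your value can only change a good outcome into a bad one — never the reverse.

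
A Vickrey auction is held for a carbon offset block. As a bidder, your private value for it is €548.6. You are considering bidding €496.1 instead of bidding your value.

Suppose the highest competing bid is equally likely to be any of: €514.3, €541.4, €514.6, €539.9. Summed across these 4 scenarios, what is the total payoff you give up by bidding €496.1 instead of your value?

€84.2

The deviation costs you only when the competing bid falls strictly between €496.1 and €548.6; elsewhere both bids give the same outcome.
€514.3: truthful payoff €34.3, deviation payoff €0 → loss €34.3.
€541.4: truthful payoff €7.2, deviation payoff €0 → loss €7.2.
€514.6: truthful payoff €34, deviation payoff €0 → loss €34.
€539.9: truthful payoff €8.7, deviation payoff €0 → loss €8.7.
Total loss = €34.3 + €7.2 + €34 + €8.7 = €84.2.
Because the price is fixed by the runner-up's bid, deviating from your value can only change a good outcome into a bad one — never the reverse.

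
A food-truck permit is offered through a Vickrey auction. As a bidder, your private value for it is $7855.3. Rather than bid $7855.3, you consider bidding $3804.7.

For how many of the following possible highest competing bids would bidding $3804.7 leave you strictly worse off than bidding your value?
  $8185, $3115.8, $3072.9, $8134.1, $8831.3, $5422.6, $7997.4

The deviation hurts exactly when the highest competing bid lies strictly between $3804.7 and $7855.3 — underbidding then forfeits a profitable win.
$8185: above both → same outcome either way.
$3115.8: below both → same outcome either way.
$3072.9: below both → same outcome either way.
$8134.1: above both → same outcome either way.
$8831.3: above both → same outcome either way.
$5422.6: inside the interval → strictly worse (loss $2432.7).
$7997.4: above both → same outcome either way.
Count: 1.

1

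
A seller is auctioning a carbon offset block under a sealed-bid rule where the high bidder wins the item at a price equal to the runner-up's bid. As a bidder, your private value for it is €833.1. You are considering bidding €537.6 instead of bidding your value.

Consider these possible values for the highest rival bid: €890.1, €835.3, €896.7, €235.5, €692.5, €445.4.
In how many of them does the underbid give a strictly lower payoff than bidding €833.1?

1

The deviation hurts exactly when the highest competing bid lies strictly between €537.6 and €833.1 — underbidding then forfeits a profitable win.
€890.1: above both → same outcome either way.
€835.3: above both → same outcome either way.
€896.7: above both → same outcome either way.
€235.5: below both → same outcome either way.
€692.5: inside the interval → strictly worse (loss €140.6).
€445.4: below both → same outcome either way.
Count: 1.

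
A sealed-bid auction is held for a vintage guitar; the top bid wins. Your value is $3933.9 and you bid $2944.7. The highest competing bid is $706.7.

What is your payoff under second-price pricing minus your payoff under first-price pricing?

You have the highest bid, so you win under either rule.
Second-price: pay $706.7 → payoff $3227.2.
First-price: pay your own bid $2944.7 → payoff $989.2.
Difference = $3227.2 − ($989.2) = $2238.

$2238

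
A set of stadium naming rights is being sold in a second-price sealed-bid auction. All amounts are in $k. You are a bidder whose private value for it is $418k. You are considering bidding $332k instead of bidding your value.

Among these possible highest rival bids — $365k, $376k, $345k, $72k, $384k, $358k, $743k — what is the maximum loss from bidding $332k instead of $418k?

$73k

$365k: truthful gives $53k, deviation gives $0k → loss $53k.
$376k: truthful gives $42k, deviation gives $0k → loss $42k.
$345k: truthful gives $73k, deviation gives $0k → loss $73k.
$72k: same outcome either way → loss $0k.
$384k: truthful gives $34k, deviation gives $0k → loss $34k.
$358k: truthful gives $60k, deviation gives $0k → loss $60k.
$743k: same outcome either way → loss $0k.
Maximum loss: $73k.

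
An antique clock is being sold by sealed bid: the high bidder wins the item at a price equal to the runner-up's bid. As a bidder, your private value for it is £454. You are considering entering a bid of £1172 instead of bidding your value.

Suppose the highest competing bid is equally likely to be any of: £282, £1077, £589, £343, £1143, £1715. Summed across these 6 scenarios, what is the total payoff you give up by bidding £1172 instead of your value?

£1447

The deviation costs you only when the competing bid falls strictly between £454 and £1172; elsewhere both bids give the same outcome.
£282: outcomes coincide → loss £0.
£1077: truthful payoff £0, deviation payoff −£623 → loss £623.
£589: truthful payoff £0, deviation payoff −£135 → loss £135.
£343: outcomes coincide → loss £0.
£1143: truthful payoff £0, deviation payoff −£689 → loss £689.
£1715: outcomes coincide → loss £0.
Total loss = £623 + £135 + £689 = £1447.
In a second-price auction your bid sets only whether you win, not what you pay, so bidding your true value is weakly dominant.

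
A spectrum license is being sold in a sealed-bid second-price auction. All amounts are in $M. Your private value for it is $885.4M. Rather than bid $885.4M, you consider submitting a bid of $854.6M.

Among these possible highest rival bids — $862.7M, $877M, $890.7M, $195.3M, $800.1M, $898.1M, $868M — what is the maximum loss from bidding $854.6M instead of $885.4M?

$22.7M

$862.7M: truthful gives $22.7M, deviation gives $0M → loss $22.7M.
$877M: truthful gives $8.4M, deviation gives $0M → loss $8.4M.
$890.7M: same outcome either way → loss $0M.
$195.3M: same outcome either way → loss $0M.
$800.1M: same outcome either way → loss $0M.
$898.1M: same outcome either way → loss $0M.
$868M: truthful gives $17.4M, deviation gives $0M → loss $17.4M.
Maximum loss: $22.7M.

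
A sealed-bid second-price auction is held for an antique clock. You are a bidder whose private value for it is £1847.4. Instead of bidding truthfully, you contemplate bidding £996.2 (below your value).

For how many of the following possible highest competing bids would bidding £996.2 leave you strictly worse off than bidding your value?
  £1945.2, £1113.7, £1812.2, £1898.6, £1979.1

2

The deviation hurts exactly when the highest competing bid lies strictly between £996.2 and £1847.4 — underbidding then forfeits a profitable win.
£1945.2: above both → same outcome either way.
£1113.7: inside the interval → strictly worse (loss £733.7).
£1812.2: inside the interval → strictly worse (loss £35.2).
£1898.6: above both → same outcome either way.
£1979.1: above both → same outcome either way.
Count: 2.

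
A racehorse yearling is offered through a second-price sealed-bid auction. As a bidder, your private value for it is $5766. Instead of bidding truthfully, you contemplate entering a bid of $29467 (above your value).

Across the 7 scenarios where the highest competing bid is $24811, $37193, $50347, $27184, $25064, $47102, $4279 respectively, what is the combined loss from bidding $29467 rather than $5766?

The deviation costs you only when the competing bid falls strictly between $5766 and $29467; elsewhere both bids give the same outcome.
$24811: truthful payoff $0, deviation payoff −$19045 → loss $19045.
$37193: outcomes coincide → loss $0.
$50347: outcomes coincide → loss $0.
$27184: truthful payoff $0, deviation payoff −$21418 → loss $21418.
$25064: truthful payoff $0, deviation payoff −$19298 → loss $19298.
$47102: outcomes coincide → loss $0.
$4279: outcomes coincide → loss $0.
Total loss = $19045 + $21418 + $19298 = $59761.

$59761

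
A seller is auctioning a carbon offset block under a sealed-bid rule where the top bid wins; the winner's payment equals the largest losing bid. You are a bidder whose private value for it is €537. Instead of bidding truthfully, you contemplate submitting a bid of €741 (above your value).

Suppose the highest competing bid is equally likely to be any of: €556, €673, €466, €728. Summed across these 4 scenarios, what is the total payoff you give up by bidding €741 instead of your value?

The deviation costs you only when the competing bid falls strictly between €537 and €741; elsewhere both bids give the same outcome.
€556: truthful payoff €0, deviation payoff −€19 → loss €19.
€673: truthful payoff €0, deviation payoff −€136 → loss €136.
€466: outcomes coincide → loss €0.
€728: truthful payoff €0, deviation payoff −€191 → loss €191.
Total loss = €19 + €136 + €191 = €346.
In a second-price auction your bid sets only whether you win, not what you pay, so bidding your true value is weakly dominant.

€346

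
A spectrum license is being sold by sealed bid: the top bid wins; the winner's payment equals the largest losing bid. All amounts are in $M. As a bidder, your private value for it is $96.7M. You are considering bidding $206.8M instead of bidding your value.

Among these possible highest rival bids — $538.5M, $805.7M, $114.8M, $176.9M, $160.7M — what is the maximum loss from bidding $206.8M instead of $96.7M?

$80.2M

$538.5M: same outcome either way → loss $0M.
$805.7M: same outcome either way → loss $0M.
$114.8M: truthful gives $0M, deviation gives −$18.1M → loss $18.1M.
$176.9M: truthful gives $0M, deviation gives −$80.2M → loss $80.2M.
$160.7M: truthful gives $0M, deviation gives −$64M → loss $64M.
Maximum loss: $80.2M.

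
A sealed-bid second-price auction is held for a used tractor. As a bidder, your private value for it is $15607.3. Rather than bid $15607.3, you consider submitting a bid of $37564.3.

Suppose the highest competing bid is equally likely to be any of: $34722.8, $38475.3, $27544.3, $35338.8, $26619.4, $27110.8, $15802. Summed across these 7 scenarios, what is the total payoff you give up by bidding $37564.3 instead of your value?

The deviation costs you only when the competing bid falls strictly between $15607.3 and $37564.3; elsewhere both bids give the same outcome.
$34722.8: truthful payoff $0, deviation payoff −$19115.5 → loss $19115.5.
$38475.3: outcomes coincide → loss $0.
$27544.3: truthful payoff $0, deviation payoff −$11937 → loss $11937.
$35338.8: truthful payoff $0, deviation payoff −$19731.5 → loss $19731.5.
$26619.4: truthful payoff $0, deviation payoff −$11012.1 → loss $11012.1.
$27110.8: truthful payoff $0, deviation payoff −$11503.5 → loss $11503.5.
$15802: truthful payoff $0, deviation payoff −$194.7 → loss $194.7.
Total loss = $19115.5 + $11937 + $19731.5 + $11012.1 + $11503.5 + $194.7 = $73494.3.
Truthful bidding weakly dominates here: raising your bid can only win items priced above your value, and lowering it can only forfeit items priced below.

$73494.3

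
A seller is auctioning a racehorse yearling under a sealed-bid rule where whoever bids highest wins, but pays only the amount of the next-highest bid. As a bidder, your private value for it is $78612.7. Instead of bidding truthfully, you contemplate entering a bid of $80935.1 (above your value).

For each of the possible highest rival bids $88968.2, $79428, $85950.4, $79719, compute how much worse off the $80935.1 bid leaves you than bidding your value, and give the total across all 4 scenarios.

The deviation costs you only when the competing bid falls strictly between $78612.7 and $80935.1; elsewhere both bids give the same outcome.
$88968.2: outcomes coincide → loss $0.
$79428: truthful payoff $0, deviation payoff −$815.3 → loss $815.3.
$85950.4: outcomes coincide → loss $0.
$79719: truthful payoff $0, deviation payoff −$1106.3 → loss $1106.3.
Total loss = $815.3 + $1106.3 = $1921.6.
In a second-price auction your bid sets only whether you win, not what you pay, so bidding your true value is weakly dominant.

$1921.6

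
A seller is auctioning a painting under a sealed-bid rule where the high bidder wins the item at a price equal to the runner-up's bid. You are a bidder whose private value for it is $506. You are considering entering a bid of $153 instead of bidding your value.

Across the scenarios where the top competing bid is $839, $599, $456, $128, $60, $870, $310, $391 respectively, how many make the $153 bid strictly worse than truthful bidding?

The deviation hurts exactly when the highest competing bid lies strictly between $153 and $506 — underbidding then forfeits a profitable win.
$839: above both → same outcome either way.
$599: above both → same outcome either way.
$456: inside the interval → strictly worse (loss $50).
$128: below both → same outcome either way.
$60: below both → same outcome either way.
$870: above both → same outcome either way.
$310: inside the interval → strictly worse (loss $196).
$391: inside the interval → strictly worse (loss $115).
Count: 3.

3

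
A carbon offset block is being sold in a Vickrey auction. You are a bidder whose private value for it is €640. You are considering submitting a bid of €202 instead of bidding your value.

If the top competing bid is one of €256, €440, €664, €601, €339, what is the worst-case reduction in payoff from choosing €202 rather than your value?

€384

€256: truthful gives €384, deviation gives €0 → loss €384.
€440: truthful gives €200, deviation gives €0 → loss €200.
€664: same outcome either way → loss €0.
€601: truthful gives €39, deviation gives €0 → loss €39.
€339: truthful gives €301, deviation gives €0 → loss €301.
Maximum loss: €384.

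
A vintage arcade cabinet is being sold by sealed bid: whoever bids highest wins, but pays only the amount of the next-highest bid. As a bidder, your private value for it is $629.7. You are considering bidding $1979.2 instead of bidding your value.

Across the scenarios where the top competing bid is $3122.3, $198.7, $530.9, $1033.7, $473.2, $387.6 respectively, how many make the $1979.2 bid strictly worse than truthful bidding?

The deviation hurts exactly when the highest competing bid lies strictly between $629.7 and $1979.2 — overbidding then wins at a price above your value.
$3122.3: above both → same outcome either way.
$198.7: below both → same outcome either way.
$530.9: below both → same outcome either way.
$1033.7: inside the interval → strictly worse (loss $404).
$473.2: below both → same outcome either way.
$387.6: below both → same outcome either way.
Count: 1.

1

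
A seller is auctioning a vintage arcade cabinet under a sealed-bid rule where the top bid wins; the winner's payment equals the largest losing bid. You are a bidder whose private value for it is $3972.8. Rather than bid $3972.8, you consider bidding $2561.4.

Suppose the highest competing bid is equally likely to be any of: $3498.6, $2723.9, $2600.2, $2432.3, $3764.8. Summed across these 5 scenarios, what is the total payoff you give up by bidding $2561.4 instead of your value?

$3303.7

The deviation costs you only when the competing bid falls strictly between $2561.4 and $3972.8; elsewhere both bids give the same outcome.
$3498.6: truthful payoff $474.2, deviation payoff $0 → loss $474.2.
$2723.9: truthful payoff $1248.9, deviation payoff $0 → loss $1248.9.
$2600.2: truthful payoff $1372.6, deviation payoff $0 → loss $1372.6.
$2432.3: outcomes coincide → loss $0.
$3764.8: truthful payoff $208, deviation payoff $0 → loss $208.
Total loss = $474.2 + $1248.9 + $1372.6 + $208 = $3303.7.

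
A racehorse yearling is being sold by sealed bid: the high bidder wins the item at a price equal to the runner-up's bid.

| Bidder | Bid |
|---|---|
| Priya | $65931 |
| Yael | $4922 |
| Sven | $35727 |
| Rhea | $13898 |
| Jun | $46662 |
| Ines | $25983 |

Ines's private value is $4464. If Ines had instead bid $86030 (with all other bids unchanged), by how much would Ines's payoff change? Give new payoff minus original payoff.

−$61467

The highest bid among the other bidders is $65931; Ines's bid doesn't change that.
Original bid $25983: Ines is not highest (top rival bid is $65931); payoff $0.
Alternative bid $86030: Ines is highest, pays the top rival bid $65931; payoff $4464 − $65931 = −$61467.
Change in payoff = −$61467 − ($0) = −$61467.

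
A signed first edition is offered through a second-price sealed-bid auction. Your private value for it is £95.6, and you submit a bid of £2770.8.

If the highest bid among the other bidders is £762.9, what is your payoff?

Your bid £2770.8 exceeds the highest competing bid £762.9, so you win.
In a second-price auction the winner pays the second-highest bid, £762.9.
Payoff = value − price = £95.6 − £762.9 = −£667.3.

−£667.3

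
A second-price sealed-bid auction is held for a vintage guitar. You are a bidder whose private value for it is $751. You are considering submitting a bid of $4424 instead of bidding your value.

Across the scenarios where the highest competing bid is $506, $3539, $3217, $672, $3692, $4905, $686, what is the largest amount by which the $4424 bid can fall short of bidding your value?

$2941

$506: same outcome either way → loss $0.
$3539: truthful gives $0, deviation gives −$2788 → loss $2788.
$3217: truthful gives $0, deviation gives −$2466 → loss $2466.
$672: same outcome either way → loss $0.
$3692: truthful gives $0, deviation gives −$2941 → loss $2941.
$4905: same outcome either way → loss $0.
$686: same outcome either way → loss $0.
Maximum loss: $2941.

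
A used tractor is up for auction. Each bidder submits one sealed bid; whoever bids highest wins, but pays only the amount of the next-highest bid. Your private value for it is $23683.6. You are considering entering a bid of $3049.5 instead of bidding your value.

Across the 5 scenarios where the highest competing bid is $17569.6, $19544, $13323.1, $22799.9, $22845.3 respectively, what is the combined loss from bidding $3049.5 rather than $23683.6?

$22336.1

The deviation costs you only when the competing bid falls strictly between $3049.5 and $23683.6; elsewhere both bids give the same outcome.
$17569.6: truthful payoff $6114, deviation payoff $0 → loss $6114.
$19544: truthful payoff $4139.6, deviation payoff $0 → loss $4139.6.
$13323.1: truthful payoff $10360.5, deviation payoff $0 → loss $10360.5.
$22799.9: truthful payoff $883.7, deviation payoff $0 → loss $883.7.
$22845.3: truthful payoff $838.3, deviation payoff $0 → loss $838.3.
Total loss = $6114 + $4139.6 + $10360.5 + $883.7 + $838.3 = $22336.1.
In a second-price auction your bid sets only whether you win, not what you pay, so bidding your true value is weakly dominant.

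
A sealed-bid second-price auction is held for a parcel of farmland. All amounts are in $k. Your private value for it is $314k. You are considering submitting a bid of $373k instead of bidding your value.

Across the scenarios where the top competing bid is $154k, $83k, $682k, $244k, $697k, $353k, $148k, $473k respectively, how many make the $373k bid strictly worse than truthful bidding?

The deviation hurts exactly when the highest competing bid lies strictly between $314k and $373k — overbidding then wins at a price above your value.
$154k: below both → same outcome either way.
$83k: below both → same outcome either way.
$682k: above both → same outcome either way.
$244k: below both → same outcome either way.
$697k: above both → same outcome either way.
$353k: inside the interval → strictly worse (loss $39k).
$148k: below both → same outcome either way.
$473k: above both → same outcome either way.
Count: 1.

1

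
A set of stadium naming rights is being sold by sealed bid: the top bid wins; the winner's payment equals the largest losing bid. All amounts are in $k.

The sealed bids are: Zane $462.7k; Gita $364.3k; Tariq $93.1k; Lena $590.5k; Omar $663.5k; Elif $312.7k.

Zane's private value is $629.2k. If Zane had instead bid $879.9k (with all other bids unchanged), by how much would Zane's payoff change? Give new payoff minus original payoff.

−$34.3k

The highest bid among the other bidders is $663.5k; Zane's bid doesn't change that.
Original bid $462.7k: Zane is not highest (top rival bid is $663.5k); payoff $0k.
Alternative bid $879.9k: Zane is highest, pays the top rival bid $663.5k; payoff $629.2k − $663.5k = −$34.3k.
Change in payoff = −$34.3k − ($0k) = −$34.3k.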